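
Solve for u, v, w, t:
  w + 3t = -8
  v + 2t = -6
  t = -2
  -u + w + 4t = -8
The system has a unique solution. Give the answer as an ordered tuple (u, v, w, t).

(-2, -2, -2, -2)

Form the augmented matrix and row-reduce:
  [  0  0  1  3  |  -8 ]
  [  0  1  0  2  |  -6 ]
  [  0  0  0  1  |  -2 ]
  [ -1  0  1  4  |  -8 ]
ρ1 <-> ρ4
  [ -1  0  1  4  |  -8 ]
  [  0  1  0  2  |  -6 ]
  [  0  0  0  1  |  -2 ]
  [  0  0  1  3  |  -8 ]
ρ1 ← -1·ρ1
  [ 1  0  -1  -4  |   8 ]
  [ 0  1   0   2  |  -6 ]
  [ 0  0   0   1  |  -2 ]
  [ 0  0   1   3  |  -8 ]
ρ3 <-> ρ4
  [ 1  0  -1  -4  |   8 ]
  [ 0  1   0   2  |  -6 ]
  [ 0  0   1   3  |  -8 ]
  [ 0  0   0   1  |  -2 ]
ρ3 ← ρ3 − 3·ρ4
  [ 1  0  -1  -4  |   8 ]
  [ 0  1   0   2  |  -6 ]
  [ 0  0   1   0  |  -2 ]
  [ 0  0   0   1  |  -2 ]
ρ2 ← ρ2 − 2·ρ4
  [ 1  0  -1  -4  |   8 ]
  [ 0  1   0   0  |  -2 ]
  [ 0  0   1   0  |  -2 ]
  [ 0  0   0   1  |  -2 ]
ρ1 ← ρ1 + 4·ρ4
  [ 1  0  -1  0  |   0 ]
  [ 0  1   0  0  |  -2 ]
  [ 0  0   1  0  |  -2 ]
  [ 0  0   0  1  |  -2 ]
ρ1 ← ρ1 + ρ3
  [ 1  0  0  0  |  -2 ]
  [ 0  1  0  0  |  -2 ]
  [ 0  0  1  0  |  -2 ]
  [ 0  0  0  1  |  -2 ]
Reading off the last column: u = -2, v = -2, w = -2, t = -2.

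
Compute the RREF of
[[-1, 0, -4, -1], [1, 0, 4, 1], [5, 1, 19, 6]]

r1 → -1·r1
  [ 1  0   4  1 ]
  [ 1  0   4  1 ]
  [ 5  1  19  6 ]
r2 → r2 − r1
  [ 1  0   4  1 ]
  [ 0  0   0  0 ]
  [ 5  1  19  6 ]
r3 → r3 − 5·r1
  [ 1  0   4  1 ]
  [ 0  0   0  0 ]
  [ 0  1  -1  1 ]
r2 ↔ r3
  [ 1  0   4  1 ]
  [ 0  1  -1  1 ]
  [ 0  0   0  0 ]

[[1, 0, 4, 1], [0, 1, -1, 1], [0, 0, 0, 0]]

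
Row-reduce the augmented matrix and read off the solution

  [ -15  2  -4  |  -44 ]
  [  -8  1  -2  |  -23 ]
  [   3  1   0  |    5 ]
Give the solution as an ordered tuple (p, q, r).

(2, -1, 3)

ρ1 := -1/15·ρ1
  [  1  -2/15  4/15  |  44/15 ]
  [ -8      1    -2  |    -23 ]
  [  3      1     0  |      5 ]
ρ2 := ρ2 + 8·ρ1
  [ 1  -2/15  4/15  |  44/15 ]
  [ 0  -1/15  2/15  |   7/15 ]
  [ 3      1     0  |      5 ]
ρ3 := ρ3 − 3·ρ1
  [ 1  -2/15  4/15  |  44/15 ]
  [ 0  -1/15  2/15  |   7/15 ]
  [ 0    7/5  -4/5  |  -19/5 ]
ρ2 := -15·ρ2
  [ 1  -2/15  4/15  |  44/15 ]
  [ 0      1    -2  |     -7 ]
  [ 0    7/5  -4/5  |  -19/5 ]
ρ3 := ρ3 − 7/5·ρ2
  [ 1  -2/15  4/15  |  44/15 ]
  [ 0      1    -2  |     -7 ]
  [ 0      0     2  |      6 ]
ρ3 := 1/2·ρ3
  [ 1  -2/15  4/15  |  44/15 ]
  [ 0      1    -2  |     -7 ]
  [ 0      0     1  |      3 ]
ρ2 := ρ2 + 2·ρ3
  [ 1  -2/15  4/15  |  44/15 ]
  [ 0      1     0  |     -1 ]
  [ 0      0     1  |      3 ]
ρ1 := ρ1 − 4/15·ρ3
  [ 1  -2/15  0  |  32/15 ]
  [ 0      1  0  |     -1 ]
  [ 0      0  1  |      3 ]
ρ1 := ρ1 + 2/15·ρ2
  [ 1  0  0  |   2 ]
  [ 0  1  0  |  -1 ]
  [ 0  0  1  |   3 ]
Reading off the last column: p = 2, q = -1, r = 3.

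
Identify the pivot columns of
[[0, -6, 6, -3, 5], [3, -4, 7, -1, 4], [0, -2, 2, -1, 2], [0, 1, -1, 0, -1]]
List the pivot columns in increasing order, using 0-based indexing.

0, 1, 3, 4

R1 ↔ R2
  [ 3  -4   7  -1   4 ]
  [ 0  -6   6  -3   5 ]
  [ 0  -2   2  -1   2 ]
  [ 0   1  -1   0  -1 ]
R1 := 1/3·R1
  [ 1  -4/3  7/3  -1/3  4/3 ]
  [ 0    -6    6    -3    5 ]
  [ 0    -2    2    -1    2 ]
  [ 0     1   -1     0   -1 ]
R2 := -1/6·R2
  [ 1  -4/3  7/3  -1/3   4/3 ]
  [ 0     1   -1   1/2  -5/6 ]
  [ 0    -2    2    -1     2 ]
  [ 0     1   -1     0    -1 ]
R3 := R3 + 2·R2
  [ 1  -4/3  7/3  -1/3   4/3 ]
  [ 0     1   -1   1/2  -5/6 ]
  [ 0     0    0     0   1/3 ]
  [ 0     1   -1     0    -1 ]
R4 := R4 − R2
  [ 1  -4/3  7/3  -1/3   4/3 ]
  [ 0     1   -1   1/2  -5/6 ]
  [ 0     0    0     0   1/3 ]
  [ 0     0    0  -1/2  -1/6 ]
R3 ↔ R4
  [ 1  -4/3  7/3  -1/3   4/3 ]
  [ 0     1   -1   1/2  -5/6 ]
  [ 0     0    0  -1/2  -1/6 ]
  [ 0     0    0     0   1/3 ]
R3 := -2·R3
  [ 1  -4/3  7/3  -1/3   4/3 ]
  [ 0     1   -1   1/2  -5/6 ]
  [ 0     0    0     1   1/3 ]
  [ 0     0    0     0   1/3 ]
R4 := 3·R4
  [ 1  -4/3  7/3  -1/3   4/3 ]
  [ 0     1   -1   1/2  -5/6 ]
  [ 0     0    0     1   1/3 ]
  [ 0     0    0     0     1 ]
R3 := R3 − 1/3·R4
  [ 1  -4/3  7/3  -1/3   4/3 ]
  [ 0     1   -1   1/2  -5/6 ]
  [ 0     0    0     1     0 ]
  [ 0     0    0     0     1 ]
R2 := R2 + 5/6·R4
  [ 1  -4/3  7/3  -1/3  4/3 ]
  [ 0     1   -1   1/2    0 ]
  [ 0     0    0     1    0 ]
  [ 0     0    0     0    1 ]
R1 := R1 − 4/3·R4
  [ 1  -4/3  7/3  -1/3  0 ]
  [ 0     1   -1   1/2  0 ]
  [ 0     0    0     1  0 ]
  [ 0     0    0     0  1 ]
R2 := R2 − 1/2·R3
  [ 1  -4/3  7/3  -1/3  0 ]
  [ 0     1   -1     0  0 ]
  [ 0     0    0     1  0 ]
  [ 0     0    0     0  1 ]
R1 := R1 + 1/3·R3
  [ 1  -4/3  7/3  0  0 ]
  [ 0     1   -1  0  0 ]
  [ 0     0    0  1  0 ]
  [ 0     0    0  0  1 ]
R1 := R1 + 4/3·R2
  [ 1  0   1  0  0 ]
  [ 0  1  -1  0  0 ]
  [ 0  0   0  1  0 ]
  [ 0  0   0  0  1 ]
Pivot columns are the columns containing a leading 1.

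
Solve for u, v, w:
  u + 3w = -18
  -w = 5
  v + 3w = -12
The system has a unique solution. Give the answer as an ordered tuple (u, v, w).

(-3, 3, -5)

Form the augmented matrix and row-reduce:
  [ 1  0   3  |  -18 ]
  [ 0  0  -1  |    5 ]
  [ 0  1   3  |  -12 ]
r2 ↔ r3
  [ 1  0   3  |  -18 ]
  [ 0  1   3  |  -12 ]
  [ 0  0  -1  |    5 ]
r3 → -1·r3
  [ 1  0  3  |  -18 ]
  [ 0  1  3  |  -12 ]
  [ 0  0  1  |   -5 ]
r2 → r2 − 3·r3
  [ 1  0  3  |  -18 ]
  [ 0  1  0  |    3 ]
  [ 0  0  1  |   -5 ]
r1 → r1 − 3·r3
  [ 1  0  0  |  -3 ]
  [ 0  1  0  |   3 ]
  [ 0  0  1  |  -5 ]
Reading off the last column: u = -3, v = 3, w = -5.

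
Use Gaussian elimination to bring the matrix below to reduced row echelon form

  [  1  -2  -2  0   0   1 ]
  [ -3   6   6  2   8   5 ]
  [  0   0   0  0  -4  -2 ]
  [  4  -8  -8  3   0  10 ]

r2 -> r2 + 3·r1
  [ 1  -2  -2  0   0   1 ]
  [ 0   0   0  2   8   8 ]
  [ 0   0   0  0  -4  -2 ]
  [ 4  -8  -8  3   0  10 ]
r4 -> r4 − 4·r1
  [ 1  -2  -2  0   0   1 ]
  [ 0   0   0  2   8   8 ]
  [ 0   0   0  0  -4  -2 ]
  [ 0   0   0  3   0   6 ]
r2 -> 1/2·r2
  [ 1  -2  -2  0   0   1 ]
  [ 0   0   0  1   4   4 ]
  [ 0   0   0  0  -4  -2 ]
  [ 0   0   0  3   0   6 ]
r4 -> r4 − 3·r2
  [ 1  -2  -2  0    0   1 ]
  [ 0   0   0  1    4   4 ]
  [ 0   0   0  0   -4  -2 ]
  [ 0   0   0  0  -12  -6 ]
r3 -> -1/4·r3
  [ 1  -2  -2  0    0    1 ]
  [ 0   0   0  1    4    4 ]
  [ 0   0   0  0    1  1/2 ]
  [ 0   0   0  0  -12   -6 ]
r4 -> r4 + 12·r3
  [ 1  -2  -2  0  0    1 ]
  [ 0   0   0  1  4    4 ]
  [ 0   0   0  0  1  1/2 ]
  [ 0   0   0  0  0    0 ]
r2 -> r2 − 4·r3
  [ 1  -2  -2  0  0    1 ]
  [ 0   0   0  1  0    2 ]
  [ 0   0   0  0  1  1/2 ]
  [ 0   0   0  0  0    0 ]

[[1, -2, -2, 0, 0, 1], [0, 0, 0, 1, 0, 2], [0, 0, 0, 0, 1, 1/2], [0, 0, 0, 0, 0, 0]]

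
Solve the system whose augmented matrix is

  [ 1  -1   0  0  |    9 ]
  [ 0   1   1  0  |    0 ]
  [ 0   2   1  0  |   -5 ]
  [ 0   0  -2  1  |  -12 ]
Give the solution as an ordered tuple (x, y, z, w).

(4, -5, 5, -2)

R3 ← R3 − 2·R2
  [ 1  -1   0  0  |    9 ]
  [ 0   1   1  0  |    0 ]
  [ 0   0  -1  0  |   -5 ]
  [ 0   0  -2  1  |  -12 ]
R3 ← -1·R3
  [ 1  -1   0  0  |    9 ]
  [ 0   1   1  0  |    0 ]
  [ 0   0   1  0  |    5 ]
  [ 0   0  -2  1  |  -12 ]
R4 ← R4 + 2·R3
  [ 1  -1  0  0  |   9 ]
  [ 0   1  1  0  |   0 ]
  [ 0   0  1  0  |   5 ]
  [ 0   0  0  1  |  -2 ]
R2 ← R2 − R3
  [ 1  -1  0  0  |   9 ]
  [ 0   1  0  0  |  -5 ]
  [ 0   0  1  0  |   5 ]
  [ 0   0  0  1  |  -2 ]
R1 ← R1 + R2
  [ 1  0  0  0  |   4 ]
  [ 0  1  0  0  |  -5 ]
  [ 0  0  1  0  |   5 ]
  [ 0  0  0  1  |  -2 ]
Reading off the last column: x = 4, y = -5, z = 5, w = -2.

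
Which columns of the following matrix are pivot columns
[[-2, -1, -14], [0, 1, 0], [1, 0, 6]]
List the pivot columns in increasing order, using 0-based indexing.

Multiply r1 by -1/2.
  [ 1  1/2  7 ]
  [ 0    1  0 ]
  [ 1    0  6 ]
Subtract r1 from r3.
  [ 1   1/2   7 ]
  [ 0     1   0 ]
  [ 0  -1/2  -1 ]
Add 1/2 times r2 to r3.
  [ 1  1/2   7 ]
  [ 0    1   0 ]
  [ 0    0  -1 ]
Multiply r3 by -1.
  [ 1  1/2  7 ]
  [ 0    1  0 ]
  [ 0    0  1 ]
Subtract 7 times r3 from r1.
  [ 1  1/2  0 ]
  [ 0    1  0 ]
  [ 0    0  1 ]
Subtract 1/2 times r2 from r1.
  [ 1  0  0 ]
  [ 0  1  0 ]
  [ 0  0  1 ]
Pivot columns are the columns containing a leading 1.

0, 1, 2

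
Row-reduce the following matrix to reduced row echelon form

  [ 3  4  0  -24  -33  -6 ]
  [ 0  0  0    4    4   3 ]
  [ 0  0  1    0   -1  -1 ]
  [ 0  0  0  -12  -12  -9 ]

R1 := 1/3·R1
  [ 1  4/3  0   -8  -11  -2 ]
  [ 0    0  0    4    4   3 ]
  [ 0    0  1    0   -1  -1 ]
  [ 0    0  0  -12  -12  -9 ]
R2 <-> R3
  [ 1  4/3  0   -8  -11  -2 ]
  [ 0    0  1    0   -1  -1 ]
  [ 0    0  0    4    4   3 ]
  [ 0    0  0  -12  -12  -9 ]
R3 := 1/4·R3
  [ 1  4/3  0   -8  -11   -2 ]
  [ 0    0  1    0   -1   -1 ]
  [ 0    0  0    1    1  3/4 ]
  [ 0    0  0  -12  -12   -9 ]
R4 := R4 + 12·R3
  [ 1  4/3  0  -8  -11   -2 ]
  [ 0    0  1   0   -1   -1 ]
  [ 0    0  0   1    1  3/4 ]
  [ 0    0  0   0    0    0 ]
R1 := R1 + 8·R3
  [ 1  4/3  0  0  -3    4 ]
  [ 0    0  1  0  -1   -1 ]
  [ 0    0  0  1   1  3/4 ]
  [ 0    0  0  0   0    0 ]

[[1, 4/3, 0, 0, -3, 4], [0, 0, 1, 0, -1, -1], [0, 0, 0, 1, 1, 3/4], [0, 0, 0, 0, 0, 0]]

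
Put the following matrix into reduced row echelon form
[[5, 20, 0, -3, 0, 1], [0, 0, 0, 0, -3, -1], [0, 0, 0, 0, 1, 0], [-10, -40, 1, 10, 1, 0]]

[[1, 4, 0, -3/5, 0, 0], [0, 0, 1, 4, 0, 0], [0, 0, 0, 0, 1, 0], [0, 0, 0, 0, 0, 1]]

ρ1 → 1/5·ρ1
  [   1    4  0  -3/5   0  1/5 ]
  [   0    0  0     0  -3   -1 ]
  [   0    0  0     0   1    0 ]
  [ -10  -40  1    10   1    0 ]
ρ4 → ρ4 + 10·ρ1
  [ 1  4  0  -3/5   0  1/5 ]
  [ 0  0  0     0  -3   -1 ]
  [ 0  0  0     0   1    0 ]
  [ 0  0  1     4   1    2 ]
ρ2 <=> ρ4
  [ 1  4  0  -3/5   0  1/5 ]
  [ 0  0  1     4   1    2 ]
  [ 0  0  0     0   1    0 ]
  [ 0  0  0     0  -3   -1 ]
ρ4 → ρ4 + 3·ρ3
  [ 1  4  0  -3/5  0  1/5 ]
  [ 0  0  1     4  1    2 ]
  [ 0  0  0     0  1    0 ]
  [ 0  0  0     0  0   -1 ]
ρ4 → -1·ρ4
  [ 1  4  0  -3/5  0  1/5 ]
  [ 0  0  1     4  1    2 ]
  [ 0  0  0     0  1    0 ]
  [ 0  0  0     0  0    1 ]
ρ2 → ρ2 − 2·ρ4
  [ 1  4  0  -3/5  0  1/5 ]
  [ 0  0  1     4  1    0 ]
  [ 0  0  0     0  1    0 ]
  [ 0  0  0     0  0    1 ]
ρ1 → ρ1 − 1/5·ρ4
  [ 1  4  0  -3/5  0  0 ]
  [ 0  0  1     4  1  0 ]
  [ 0  0  0     0  1  0 ]
  [ 0  0  0     0  0  1 ]
ρ2 → ρ2 − ρ3
  [ 1  4  0  -3/5  0  0 ]
  [ 0  0  1     4  0  0 ]
  [ 0  0  0     0  1  0 ]
  [ 0  0  0     0  0  1 ]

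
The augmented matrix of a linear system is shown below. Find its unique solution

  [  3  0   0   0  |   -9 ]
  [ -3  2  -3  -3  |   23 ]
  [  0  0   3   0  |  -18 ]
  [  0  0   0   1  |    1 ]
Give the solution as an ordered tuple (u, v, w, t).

R1 -> 1/3·R1
  [  1  0   0   0  |   -3 ]
  [ -3  2  -3  -3  |   23 ]
  [  0  0   3   0  |  -18 ]
  [  0  0   0   1  |    1 ]
R2 -> R2 + 3·R1
  [ 1  0   0   0  |   -3 ]
  [ 0  2  -3  -3  |   14 ]
  [ 0  0   3   0  |  -18 ]
  [ 0  0   0   1  |    1 ]
R2 -> 1/2·R2
  [ 1  0     0     0  |   -3 ]
  [ 0  1  -3/2  -3/2  |    7 ]
  [ 0  0     3     0  |  -18 ]
  [ 0  0     0     1  |    1 ]
R3 -> 1/3·R3
  [ 1  0     0     0  |  -3 ]
  [ 0  1  -3/2  -3/2  |   7 ]
  [ 0  0     1     0  |  -6 ]
  [ 0  0     0     1  |   1 ]
R2 -> R2 + 3/2·R4
  [ 1  0     0  0  |    -3 ]
  [ 0  1  -3/2  0  |  17/2 ]
  [ 0  0     1  0  |    -6 ]
  [ 0  0     0  1  |     1 ]
R2 -> R2 + 3/2·R3
  [ 1  0  0  0  |    -3 ]
  [ 0  1  0  0  |  -1/2 ]
  [ 0  0  1  0  |    -6 ]
  [ 0  0  0  1  |     1 ]
Reading off the last column: u = -3, v = -1/2, w = -6, t = 1.

(-3, -1/2, -6, 1)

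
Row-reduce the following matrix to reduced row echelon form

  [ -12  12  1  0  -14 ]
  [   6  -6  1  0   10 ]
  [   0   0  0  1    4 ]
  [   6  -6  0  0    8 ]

Multiply R1 by -1/12.
  [ 1  -1  -1/12  0  7/6 ]
  [ 6  -6      1  0   10 ]
  [ 0   0      0  1    4 ]
  [ 6  -6      0  0    8 ]
Subtract 6 times R1 from R2.
  [ 1  -1  -1/12  0  7/6 ]
  [ 0   0    3/2  0    3 ]
  [ 0   0      0  1    4 ]
  [ 6  -6      0  0    8 ]
Subtract 6 times R1 from R4.
  [ 1  -1  -1/12  0  7/6 ]
  [ 0   0    3/2  0    3 ]
  [ 0   0      0  1    4 ]
  [ 0   0    1/2  0    1 ]
Multiply R2 by 2/3.
  [ 1  -1  -1/12  0  7/6 ]
  [ 0   0      1  0    2 ]
  [ 0   0      0  1    4 ]
  [ 0   0    1/2  0    1 ]
Subtract 1/2 times R2 from R4.
  [ 1  -1  -1/12  0  7/6 ]
  [ 0   0      1  0    2 ]
  [ 0   0      0  1    4 ]
  [ 0   0      0  0    0 ]
Add 1/12 times R2 to R1.
  [ 1  -1  0  0  4/3 ]
  [ 0   0  1  0    2 ]
  [ 0   0  0  1    4 ]
  [ 0   0  0  0    0 ]

[[1, -1, 0, 0, 4/3], [0, 0, 1, 0, 2], [0, 0, 0, 1, 4], [0, 0, 0, 0, 0]]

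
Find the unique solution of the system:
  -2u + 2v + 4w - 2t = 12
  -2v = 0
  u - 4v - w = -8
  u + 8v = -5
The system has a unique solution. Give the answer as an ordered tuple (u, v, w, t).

Form the augmented matrix and row-reduce:
  [ -2   2   4  -2  |  12 ]
  [  0  -2   0   0  |   0 ]
  [  1  -4  -1   0  |  -8 ]
  [  1   8   0   0  |  -5 ]
ρ1 -> -1/2·ρ1
  [ 1  -1  -2  1  |  -6 ]
  [ 0  -2   0  0  |   0 ]
  [ 1  -4  -1  0  |  -8 ]
  [ 1   8   0  0  |  -5 ]
ρ3 -> ρ3 − ρ1
  [ 1  -1  -2   1  |  -6 ]
  [ 0  -2   0   0  |   0 ]
  [ 0  -3   1  -1  |  -2 ]
  [ 1   8   0   0  |  -5 ]
ρ4 -> ρ4 − ρ1
  [ 1  -1  -2   1  |  -6 ]
  [ 0  -2   0   0  |   0 ]
  [ 0  -3   1  -1  |  -2 ]
  [ 0   9   2  -1  |   1 ]
ρ2 -> -1/2·ρ2
  [ 1  -1  -2   1  |  -6 ]
  [ 0   1   0   0  |   0 ]
  [ 0  -3   1  -1  |  -2 ]
  [ 0   9   2  -1  |   1 ]
ρ3 -> ρ3 + 3·ρ2
  [ 1  -1  -2   1  |  -6 ]
  [ 0   1   0   0  |   0 ]
  [ 0   0   1  -1  |  -2 ]
  [ 0   9   2  -1  |   1 ]
ρ4 -> ρ4 − 9·ρ2
  [ 1  -1  -2   1  |  -6 ]
  [ 0   1   0   0  |   0 ]
  [ 0   0   1  -1  |  -2 ]
  [ 0   0   2  -1  |   1 ]
ρ4 -> ρ4 − 2·ρ3
  [ 1  -1  -2   1  |  -6 ]
  [ 0   1   0   0  |   0 ]
  [ 0   0   1  -1  |  -2 ]
  [ 0   0   0   1  |   5 ]
ρ3 -> ρ3 + ρ4
  [ 1  -1  -2  1  |  -6 ]
  [ 0   1   0  0  |   0 ]
  [ 0   0   1  0  |   3 ]
  [ 0   0   0  1  |   5 ]
ρ1 -> ρ1 − ρ4
  [ 1  -1  -2  0  |  -11 ]
  [ 0   1   0  0  |    0 ]
  [ 0   0   1  0  |    3 ]
  [ 0   0   0  1  |    5 ]
ρ1 -> ρ1 + 2·ρ3
  [ 1  -1  0  0  |  -5 ]
  [ 0   1  0  0  |   0 ]
  [ 0   0  1  0  |   3 ]
  [ 0   0  0  1  |   5 ]
ρ1 -> ρ1 + ρ2
  [ 1  0  0  0  |  -5 ]
  [ 0  1  0  0  |   0 ]
  [ 0  0  1  0  |   3 ]
  [ 0  0  0  1  |   5 ]
Reading off the last column: u = -5, v = 0, w = 3, t = 5.

(-5, 0, 3, 5)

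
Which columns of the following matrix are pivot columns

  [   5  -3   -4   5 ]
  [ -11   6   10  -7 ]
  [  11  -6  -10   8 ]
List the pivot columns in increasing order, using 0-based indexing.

ρ1 → 1/5·ρ1
  [   1  -3/5  -4/5   1 ]
  [ -11     6    10  -7 ]
  [  11    -6   -10   8 ]
ρ2 → ρ2 + 11·ρ1
  [  1  -3/5  -4/5  1 ]
  [  0  -3/5   6/5  4 ]
  [ 11    -6   -10  8 ]
ρ3 → ρ3 − 11·ρ1
  [ 1  -3/5  -4/5   1 ]
  [ 0  -3/5   6/5   4 ]
  [ 0   3/5  -6/5  -3 ]
ρ2 → -5/3·ρ2
  [ 1  -3/5  -4/5      1 ]
  [ 0     1    -2  -20/3 ]
  [ 0   3/5  -6/5     -3 ]
ρ3 → ρ3 − 3/5·ρ2
  [ 1  -3/5  -4/5      1 ]
  [ 0     1    -2  -20/3 ]
  [ 0     0     0      1 ]
ρ2 → ρ2 + 20/3·ρ3
  [ 1  -3/5  -4/5  1 ]
  [ 0     1    -2  0 ]
  [ 0     0     0  1 ]
ρ1 → ρ1 − ρ3
  [ 1  -3/5  -4/5  0 ]
  [ 0     1    -2  0 ]
  [ 0     0     0  1 ]
ρ1 → ρ1 + 3/5·ρ2
  [ 1  0  -2  0 ]
  [ 0  1  -2  0 ]
  [ 0  0   0  1 ]
Pivot columns are the columns containing a leading 1.

0, 1, 3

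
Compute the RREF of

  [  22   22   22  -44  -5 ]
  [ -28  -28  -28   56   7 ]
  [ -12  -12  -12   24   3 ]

Multiply ρ1 by 1/22.
  [   1    1    1  -2  -5/22 ]
  [ -28  -28  -28  56      7 ]
  [ -12  -12  -12  24      3 ]
Add 28 times ρ1 to ρ2.
  [   1    1    1  -2  -5/22 ]
  [   0    0    0   0   7/11 ]
  [ -12  -12  -12  24      3 ]
Add 12 times ρ1 to ρ3.
  [ 1  1  1  -2  -5/22 ]
  [ 0  0  0   0   7/11 ]
  [ 0  0  0   0   3/11 ]
Multiply ρ2 by 11/7.
  [ 1  1  1  -2  -5/22 ]
  [ 0  0  0   0      1 ]
  [ 0  0  0   0   3/11 ]
Subtract 3/11 times ρ2 from ρ3.
  [ 1  1  1  -2  -5/22 ]
  [ 0  0  0   0      1 ]
  [ 0  0  0   0      0 ]
Add 5/22 times ρ2 to ρ1.
  [ 1  1  1  -2  0 ]
  [ 0  0  0   0  1 ]
  [ 0  0  0   0  0 ]

[[1, 1, 1, -2, 0], [0, 0, 0, 0, 1], [0, 0, 0, 0, 0]]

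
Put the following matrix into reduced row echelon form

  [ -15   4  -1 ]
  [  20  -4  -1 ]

[[1, 0, -2/5], [0, 1, -7/4]]

r1 -> -1/15·r1
r2 -> r2 − 20·r1
r2 -> 3/4·r2
r1 -> r1 + 4/15·r2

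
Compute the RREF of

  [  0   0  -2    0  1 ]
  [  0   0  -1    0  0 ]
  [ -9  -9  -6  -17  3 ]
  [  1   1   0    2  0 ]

[[1, 1, 0, 0, 0], [0, 0, 1, 0, 0], [0, 0, 0, 1, 0], [0, 0, 0, 0, 1]]

R1 <-> R3
R1 ← -1/9·R1
R4 ← R4 − R1
R2 ← -1·R2
R3 ← R3 + 2·R2
R4 ← R4 + 2/3·R2
R3 <-> R4
R3 ← 9·R3
R3 ← R3 − 3·R4
R1 ← R1 + 1/3·R4
R1 ← R1 − 17/9·R3
R1 ← R1 − 2/3·R2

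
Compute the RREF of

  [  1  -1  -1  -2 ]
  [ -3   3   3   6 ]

[[1, -1, -1, -2], [0, 0, 0, 0]]

ρ2 := ρ2 + 3·ρ1
  [ 1  -1  -1  -2 ]
  [ 0   0   0   0 ]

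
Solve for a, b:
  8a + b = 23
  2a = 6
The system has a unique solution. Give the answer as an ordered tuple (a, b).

Form the augmented matrix and row-reduce:
  [ 8  1  |  23 ]
  [ 2  0  |   6 ]
ρ1 -> 1/8·ρ1
  [ 1  1/8  |  23/8 ]
  [ 2    0  |     6 ]
ρ2 -> ρ2 − 2·ρ1
  [ 1   1/8  |  23/8 ]
  [ 0  -1/4  |   1/4 ]
ρ2 -> -4·ρ2
  [ 1  1/8  |  23/8 ]
  [ 0    1  |    -1 ]
ρ1 -> ρ1 − 1/8·ρ2
  [ 1  0  |   3 ]
  [ 0  1  |  -1 ]
Reading off the last column: a = 3, b = -1.

(3, -1)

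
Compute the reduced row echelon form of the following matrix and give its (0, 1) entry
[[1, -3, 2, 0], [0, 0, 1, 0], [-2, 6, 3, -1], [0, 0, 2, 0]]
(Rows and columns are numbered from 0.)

R3 := R3 + 2·R1
R3 := R3 − 7·R2
R4 := R4 − 2·R2
R3 := -1·R3
R1 := R1 − 2·R2

-3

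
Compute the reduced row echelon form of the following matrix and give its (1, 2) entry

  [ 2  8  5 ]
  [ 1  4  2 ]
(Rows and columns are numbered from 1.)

ρ1 -> 1/2·ρ1
  [ 1  4  5/2 ]
  [ 1  4    2 ]
ρ2 -> ρ2 − ρ1
  [ 1  4   5/2 ]
  [ 0  0  -1/2 ]
ρ2 -> -2·ρ2
  [ 1  4  5/2 ]
  [ 0  0    1 ]
ρ1 -> ρ1 − 5/2·ρ2
  [ 1  4  0 ]
  [ 0  0  1 ]

4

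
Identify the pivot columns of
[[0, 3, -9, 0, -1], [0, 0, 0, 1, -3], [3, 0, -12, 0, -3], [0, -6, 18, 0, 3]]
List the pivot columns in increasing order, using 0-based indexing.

ρ1 <-> ρ3
  [ 3   0  -12  0  -3 ]
  [ 0   0    0  1  -3 ]
  [ 0   3   -9  0  -1 ]
  [ 0  -6   18  0   3 ]
ρ1 ← 1/3·ρ1
  [ 1   0  -4  0  -1 ]
  [ 0   0   0  1  -3 ]
  [ 0   3  -9  0  -1 ]
  [ 0  -6  18  0   3 ]
ρ2 <-> ρ3
  [ 1   0  -4  0  -1 ]
  [ 0   3  -9  0  -1 ]
  [ 0   0   0  1  -3 ]
  [ 0  -6  18  0   3 ]
ρ2 ← 1/3·ρ2
  [ 1   0  -4  0    -1 ]
  [ 0   1  -3  0  -1/3 ]
  [ 0   0   0  1    -3 ]
  [ 0  -6  18  0     3 ]
ρ4 ← ρ4 + 6·ρ2
  [ 1  0  -4  0    -1 ]
  [ 0  1  -3  0  -1/3 ]
  [ 0  0   0  1    -3 ]
  [ 0  0   0  0     1 ]
ρ3 ← ρ3 + 3·ρ4
  [ 1  0  -4  0    -1 ]
  [ 0  1  -3  0  -1/3 ]
  [ 0  0   0  1     0 ]
  [ 0  0   0  0     1 ]
ρ2 ← ρ2 + 1/3·ρ4
  [ 1  0  -4  0  -1 ]
  [ 0  1  -3  0   0 ]
  [ 0  0   0  1   0 ]
  [ 0  0   0  0   1 ]
ρ1 ← ρ1 + ρ4
  [ 1  0  -4  0  0 ]
  [ 0  1  -3  0  0 ]
  [ 0  0   0  1  0 ]
  [ 0  0   0  0  1 ]
Pivot columns are the columns containing a leading 1.

0, 1, 3, 4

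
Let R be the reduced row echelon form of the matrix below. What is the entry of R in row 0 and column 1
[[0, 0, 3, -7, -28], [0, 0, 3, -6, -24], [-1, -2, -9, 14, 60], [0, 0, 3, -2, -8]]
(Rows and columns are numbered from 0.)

2

ρ1 ↔ ρ3
  [ -1  -2  -9  14   60 ]
  [  0   0   3  -6  -24 ]
  [  0   0   3  -7  -28 ]
  [  0   0   3  -2   -8 ]
ρ1 -> -1·ρ1
  [ 1  2  9  -14  -60 ]
  [ 0  0  3   -6  -24 ]
  [ 0  0  3   -7  -28 ]
  [ 0  0  3   -2   -8 ]
ρ2 -> 1/3·ρ2
  [ 1  2  9  -14  -60 ]
  [ 0  0  1   -2   -8 ]
  [ 0  0  3   -7  -28 ]
  [ 0  0  3   -2   -8 ]
ρ3 -> ρ3 − 3·ρ2
  [ 1  2  9  -14  -60 ]
  [ 0  0  1   -2   -8 ]
  [ 0  0  0   -1   -4 ]
  [ 0  0  3   -2   -8 ]
ρ4 -> ρ4 − 3·ρ2
  [ 1  2  9  -14  -60 ]
  [ 0  0  1   -2   -8 ]
  [ 0  0  0   -1   -4 ]
  [ 0  0  0    4   16 ]
ρ3 -> -1·ρ3
  [ 1  2  9  -14  -60 ]
  [ 0  0  1   -2   -8 ]
  [ 0  0  0    1    4 ]
  [ 0  0  0    4   16 ]
ρ4 -> ρ4 − 4·ρ3
  [ 1  2  9  -14  -60 ]
  [ 0  0  1   -2   -8 ]
  [ 0  0  0    1    4 ]
  [ 0  0  0    0    0 ]
ρ2 -> ρ2 + 2·ρ3
  [ 1  2  9  -14  -60 ]
  [ 0  0  1    0    0 ]
  [ 0  0  0    1    4 ]
  [ 0  0  0    0    0 ]
ρ1 -> ρ1 + 14·ρ3
  [ 1  2  9  0  -4 ]
  [ 0  0  1  0   0 ]
  [ 0  0  0  1   4 ]
  [ 0  0  0  0   0 ]
ρ1 -> ρ1 − 9·ρ2
  [ 1  2  0  0  -4 ]
  [ 0  0  1  0   0 ]
  [ 0  0  0  1   4 ]
  [ 0  0  0  0   0 ]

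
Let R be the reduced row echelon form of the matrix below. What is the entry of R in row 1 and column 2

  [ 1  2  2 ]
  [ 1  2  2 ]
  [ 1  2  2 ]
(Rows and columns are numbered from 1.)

2

Subtract R1 from R2.
  [ 1  2  2 ]
  [ 0  0  0 ]
  [ 1  2  2 ]
Subtract R1 from R3.
  [ 1  2  2 ]
  [ 0  0  0 ]
  [ 0  0  0 ]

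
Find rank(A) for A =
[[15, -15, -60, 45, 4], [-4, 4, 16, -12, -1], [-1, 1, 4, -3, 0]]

Multiply ρ1 by 1/15.
  [  1  -1  -4    3  4/15 ]
  [ -4   4  16  -12    -1 ]
  [ -1   1   4   -3     0 ]
Add 4 times ρ1 to ρ2.
  [  1  -1  -4   3  4/15 ]
  [  0   0   0   0  1/15 ]
  [ -1   1   4  -3     0 ]
Add ρ1 to ρ3.
  [ 1  -1  -4  3  4/15 ]
  [ 0   0   0  0  1/15 ]
  [ 0   0   0  0  4/15 ]
Multiply ρ2 by 15.
  [ 1  -1  -4  3  4/15 ]
  [ 0   0   0  0     1 ]
  [ 0   0   0  0  4/15 ]
Subtract 4/15 times ρ2 from ρ3.
  [ 1  -1  -4  3  4/15 ]
  [ 0   0   0  0     1 ]
  [ 0   0   0  0     0 ]
Subtract 4/15 times ρ2 from ρ1.
  [ 1  -1  -4  3  0 ]
  [ 0   0   0  0  1 ]
  [ 0   0   0  0  0 ]
The reduced form has 2 nonzero rows.

rank = 2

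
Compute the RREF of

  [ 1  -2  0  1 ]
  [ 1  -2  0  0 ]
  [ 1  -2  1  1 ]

[[1, -2, 0, 0], [0, 0, 1, 0], [0, 0, 0, 1]]

R2 → R2 − R1
  [ 1  -2  0   1 ]
  [ 0   0  0  -1 ]
  [ 1  -2  1   1 ]
R3 → R3 − R1
  [ 1  -2  0   1 ]
  [ 0   0  0  -1 ]
  [ 0   0  1   0 ]
R2 <=> R3
  [ 1  -2  0   1 ]
  [ 0   0  1   0 ]
  [ 0   0  0  -1 ]
R3 → -1·R3
  [ 1  -2  0  1 ]
  [ 0   0  1  0 ]
  [ 0   0  0  1 ]
R1 → R1 − R3
  [ 1  -2  0  0 ]
  [ 0   0  1  0 ]
  [ 0   0  0  1 ]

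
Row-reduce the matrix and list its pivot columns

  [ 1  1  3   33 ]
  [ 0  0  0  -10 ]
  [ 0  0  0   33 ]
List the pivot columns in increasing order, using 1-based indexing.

ρ2 -> -1/10·ρ2
  [ 1  1  3  33 ]
  [ 0  0  0   1 ]
  [ 0  0  0  33 ]
ρ3 -> ρ3 − 33·ρ2
  [ 1  1  3  33 ]
  [ 0  0  0   1 ]
  [ 0  0  0   0 ]
ρ1 -> ρ1 − 33·ρ2
  [ 1  1  3  0 ]
  [ 0  0  0  1 ]
  [ 0  0  0  0 ]
Pivot columns are the columns containing a leading 1.

1, 4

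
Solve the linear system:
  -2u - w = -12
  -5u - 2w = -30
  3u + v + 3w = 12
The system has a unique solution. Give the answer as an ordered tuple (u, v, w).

Form the augmented matrix and row-reduce:
  [ -2  0  -1  |  -12 ]
  [ -5  0  -2  |  -30 ]
  [  3  1   3  |   12 ]
r1 ← -1/2·r1
  [  1  0  1/2  |    6 ]
  [ -5  0   -2  |  -30 ]
  [  3  1    3  |   12 ]
r2 ← r2 + 5·r1
  [ 1  0  1/2  |   6 ]
  [ 0  0  1/2  |   0 ]
  [ 3  1    3  |  12 ]
r3 ← r3 − 3·r1
  [ 1  0  1/2  |   6 ]
  [ 0  0  1/2  |   0 ]
  [ 0  1  3/2  |  -6 ]
r2 ↔ r3
  [ 1  0  1/2  |   6 ]
  [ 0  1  3/2  |  -6 ]
  [ 0  0  1/2  |   0 ]
r3 ← 2·r3
  [ 1  0  1/2  |   6 ]
  [ 0  1  3/2  |  -6 ]
  [ 0  0    1  |   0 ]
r2 ← r2 − 3/2·r3
  [ 1  0  1/2  |   6 ]
  [ 0  1    0  |  -6 ]
  [ 0  0    1  |   0 ]
r1 ← r1 − 1/2·r3
  [ 1  0  0  |   6 ]
  [ 0  1  0  |  -6 ]
  [ 0  0  1  |   0 ]
Reading off the last column: u = 6, v = -6, w = 0.

(6, -6, 0)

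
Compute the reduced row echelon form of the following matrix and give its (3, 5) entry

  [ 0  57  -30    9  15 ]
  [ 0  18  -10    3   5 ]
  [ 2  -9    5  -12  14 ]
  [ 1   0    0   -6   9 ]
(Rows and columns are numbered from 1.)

-4/5

Swap r1 and r3.
Multiply r1 by 1/2.
Subtract r1 from r4.
Multiply r2 by 1/18.
Subtract 57 times r2 from r3.
Subtract 9/2 times r2 from r4.
Multiply r3 by 3/5.
Multiply r4 by -4/3.
Add 3/10 times r4 to r3.
Subtract 1/6 times r4 from r2.
Add 6 times r4 to r1.
Add 5/9 times r3 to r2.
Subtract 5/2 times r3 from r1.
Add 9/2 times r2 to r1.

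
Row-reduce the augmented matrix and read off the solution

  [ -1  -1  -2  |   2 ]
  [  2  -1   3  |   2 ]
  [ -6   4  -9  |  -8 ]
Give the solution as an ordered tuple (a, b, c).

R1 → -1·R1
R2 → R2 − 2·R1
R3 → R3 + 6·R1
R2 → -1/3·R2
R3 → R3 − 10·R2
R3 → -3·R3
R2 → R2 − 1/3·R3
R1 → R1 − 2·R3
R1 → R1 − R2
Reading off the last column: a = 0, b = -2, c = 0.

(0, -2, 0)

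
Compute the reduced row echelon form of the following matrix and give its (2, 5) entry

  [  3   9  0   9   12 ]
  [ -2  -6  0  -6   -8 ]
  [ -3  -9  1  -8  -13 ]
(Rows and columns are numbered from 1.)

-1

ρ1 := 1/3·ρ1
ρ2 := ρ2 + 2·ρ1
ρ3 := ρ3 + 3·ρ1
ρ2 <=> ρ3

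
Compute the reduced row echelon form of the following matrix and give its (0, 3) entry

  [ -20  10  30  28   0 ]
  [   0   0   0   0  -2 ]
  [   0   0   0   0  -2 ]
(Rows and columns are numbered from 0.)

-7/5

ρ1 → -1/20·ρ1
  [ 1  -1/2  -3/2  -7/5   0 ]
  [ 0     0     0     0  -2 ]
  [ 0     0     0     0  -2 ]
ρ2 → -1/2·ρ2
  [ 1  -1/2  -3/2  -7/5   0 ]
  [ 0     0     0     0   1 ]
  [ 0     0     0     0  -2 ]
ρ3 → ρ3 + 2·ρ2
  [ 1  -1/2  -3/2  -7/5  0 ]
  [ 0     0     0     0  1 ]
  [ 0     0     0     0  0 ]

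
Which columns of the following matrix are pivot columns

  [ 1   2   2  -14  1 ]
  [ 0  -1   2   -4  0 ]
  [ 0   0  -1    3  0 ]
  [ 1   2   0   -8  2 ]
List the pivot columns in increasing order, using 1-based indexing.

1, 2, 3, 5

ρ4 := ρ4 − ρ1
  [ 1   2   2  -14  1 ]
  [ 0  -1   2   -4  0 ]
  [ 0   0  -1    3  0 ]
  [ 0   0  -2    6  1 ]
ρ2 := -1·ρ2
  [ 1  2   2  -14  1 ]
  [ 0  1  -2    4  0 ]
  [ 0  0  -1    3  0 ]
  [ 0  0  -2    6  1 ]
ρ3 := -1·ρ3
  [ 1  2   2  -14  1 ]
  [ 0  1  -2    4  0 ]
  [ 0  0   1   -3  0 ]
  [ 0  0  -2    6  1 ]
ρ4 := ρ4 + 2·ρ3
  [ 1  2   2  -14  1 ]
  [ 0  1  -2    4  0 ]
  [ 0  0   1   -3  0 ]
  [ 0  0   0    0  1 ]
ρ1 := ρ1 − ρ4
  [ 1  2   2  -14  0 ]
  [ 0  1  -2    4  0 ]
  [ 0  0   1   -3  0 ]
  [ 0  0   0    0  1 ]
ρ2 := ρ2 + 2·ρ3
  [ 1  2  2  -14  0 ]
  [ 0  1  0   -2  0 ]
  [ 0  0  1   -3  0 ]
  [ 0  0  0    0  1 ]
ρ1 := ρ1 − 2·ρ3
  [ 1  2  0  -8  0 ]
  [ 0  1  0  -2  0 ]
  [ 0  0  1  -3  0 ]
  [ 0  0  0   0  1 ]
ρ1 := ρ1 − 2·ρ2
  [ 1  0  0  -4  0 ]
  [ 0  1  0  -2  0 ]
  [ 0  0  1  -3  0 ]
  [ 0  0  0   0  1 ]
Pivot columns are the columns containing a leading 1.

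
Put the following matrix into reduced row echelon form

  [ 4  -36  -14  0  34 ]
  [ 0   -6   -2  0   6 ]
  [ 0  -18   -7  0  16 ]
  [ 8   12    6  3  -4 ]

[[1, 0, 0, 0, 1/2], [0, 1, 0, 0, -5/3], [0, 0, 1, 0, 2], [0, 0, 0, 1, 0]]

Multiply R1 by 1/4.
  [ 1   -9  -7/2  0  17/2 ]
  [ 0   -6    -2  0     6 ]
  [ 0  -18    -7  0    16 ]
  [ 8   12     6  3    -4 ]
Subtract 8 times R1 from R4.
  [ 1   -9  -7/2  0  17/2 ]
  [ 0   -6    -2  0     6 ]
  [ 0  -18    -7  0    16 ]
  [ 0   84    34  3   -72 ]
Multiply R2 by -1/6.
  [ 1   -9  -7/2  0  17/2 ]
  [ 0    1   1/3  0    -1 ]
  [ 0  -18    -7  0    16 ]
  [ 0   84    34  3   -72 ]
Add 18 times R2 to R3.
  [ 1  -9  -7/2  0  17/2 ]
  [ 0   1   1/3  0    -1 ]
  [ 0   0    -1  0    -2 ]
  [ 0  84    34  3   -72 ]
Subtract 84 times R2 from R4.
  [ 1  -9  -7/2  0  17/2 ]
  [ 0   1   1/3  0    -1 ]
  [ 0   0    -1  0    -2 ]
  [ 0   0     6  3    12 ]
Multiply R3 by -1.
  [ 1  -9  -7/2  0  17/2 ]
  [ 0   1   1/3  0    -1 ]
  [ 0   0     1  0     2 ]
  [ 0   0     6  3    12 ]
Subtract 6 times R3 from R4.
  [ 1  -9  -7/2  0  17/2 ]
  [ 0   1   1/3  0    -1 ]
  [ 0   0     1  0     2 ]
  [ 0   0     0  3     0 ]
Multiply R4 by 1/3.
  [ 1  -9  -7/2  0  17/2 ]
  [ 0   1   1/3  0    -1 ]
  [ 0   0     1  0     2 ]
  [ 0   0     0  1     0 ]
Subtract 1/3 times R3 from R2.
  [ 1  -9  -7/2  0  17/2 ]
  [ 0   1     0  0  -5/3 ]
  [ 0   0     1  0     2 ]
  [ 0   0     0  1     0 ]
Add 7/2 times R3 to R1.
  [ 1  -9  0  0  31/2 ]
  [ 0   1  0  0  -5/3 ]
  [ 0   0  1  0     2 ]
  [ 0   0  0  1     0 ]
Add 9 times R2 to R1.
  [ 1  0  0  0   1/2 ]
  [ 0  1  0  0  -5/3 ]
  [ 0  0  1  0     2 ]
  [ 0  0  0  1     0 ]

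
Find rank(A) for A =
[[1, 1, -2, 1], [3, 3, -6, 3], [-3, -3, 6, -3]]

R2 := R2 − 3·R1
  [  1   1  -2   1 ]
  [  0   0   0   0 ]
  [ -3  -3   6  -3 ]
R3 := R3 + 3·R1
  [ 1  1  -2  1 ]
  [ 0  0   0  0 ]
  [ 0  0   0  0 ]
The reduced form has 1 nonzero row.

rank = 1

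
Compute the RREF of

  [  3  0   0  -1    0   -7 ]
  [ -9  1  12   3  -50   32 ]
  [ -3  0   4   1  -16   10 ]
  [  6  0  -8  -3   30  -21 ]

Multiply ρ1 by 1/3.
Add 9 times ρ1 to ρ2.
Add 3 times ρ1 to ρ3.
Subtract 6 times ρ1 from ρ4.
Multiply ρ3 by 1/4.
Add 8 times ρ3 to ρ4.
Multiply ρ4 by -1.
Add 1/3 times ρ4 to ρ1.
Subtract 12 times ρ3 from ρ2.

[[1, 0, 0, 0, 2/3, -2], [0, 1, 0, 0, -2, 2], [0, 0, 1, 0, -4, 3/4], [0, 0, 0, 1, 2, 1]]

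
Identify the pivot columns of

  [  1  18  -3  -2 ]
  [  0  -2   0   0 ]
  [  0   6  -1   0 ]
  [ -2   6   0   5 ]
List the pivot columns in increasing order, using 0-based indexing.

R4 := R4 + 2·R1
R2 := -1/2·R2
R3 := R3 − 6·R2
R4 := R4 − 42·R2
R3 := -1·R3
R4 := R4 + 6·R3
R1 := R1 + 2·R4
R1 := R1 + 3·R3
R1 := R1 − 18·R2
Pivot columns are the columns containing a leading 1.

0, 1, 2, 3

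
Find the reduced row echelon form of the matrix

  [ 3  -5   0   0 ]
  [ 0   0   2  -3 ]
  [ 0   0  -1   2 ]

R1 → 1/3·R1
  [ 1  -5/3   0   0 ]
  [ 0     0   2  -3 ]
  [ 0     0  -1   2 ]
R2 → 1/2·R2
  [ 1  -5/3   0     0 ]
  [ 0     0   1  -3/2 ]
  [ 0     0  -1     2 ]
R3 → R3 + R2
  [ 1  -5/3  0     0 ]
  [ 0     0  1  -3/2 ]
  [ 0     0  0   1/2 ]
R3 → 2·R3
  [ 1  -5/3  0     0 ]
  [ 0     0  1  -3/2 ]
  [ 0     0  0     1 ]
R2 → R2 + 3/2·R3
  [ 1  -5/3  0  0 ]
  [ 0     0  1  0 ]
  [ 0     0  0  1 ]

[[1, -5/3, 0, 0], [0, 0, 1, 0], [0, 0, 0, 1]]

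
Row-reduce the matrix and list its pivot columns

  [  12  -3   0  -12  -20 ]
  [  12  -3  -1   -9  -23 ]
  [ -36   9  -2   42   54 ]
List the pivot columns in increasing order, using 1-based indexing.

Multiply ρ1 by 1/12.
Subtract 12 times ρ1 from ρ2.
Add 36 times ρ1 to ρ3.
Multiply ρ2 by -1.
Add 2 times ρ2 to ρ3.
Pivot columns are the columns containing a leading 1.

1, 3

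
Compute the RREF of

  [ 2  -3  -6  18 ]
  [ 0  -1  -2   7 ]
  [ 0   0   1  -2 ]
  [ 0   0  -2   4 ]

[[1, 0, 0, -3/2], [0, 1, 0, -3], [0, 0, 1, -2], [0, 0, 0, 0]]

ρ1 := 1/2·ρ1
  [ 1  -3/2  -3   9 ]
  [ 0    -1  -2   7 ]
  [ 0     0   1  -2 ]
  [ 0     0  -2   4 ]
ρ2 := -1·ρ2
  [ 1  -3/2  -3   9 ]
  [ 0     1   2  -7 ]
  [ 0     0   1  -2 ]
  [ 0     0  -2   4 ]
ρ4 := ρ4 + 2·ρ3
  [ 1  -3/2  -3   9 ]
  [ 0     1   2  -7 ]
  [ 0     0   1  -2 ]
  [ 0     0   0   0 ]
ρ2 := ρ2 − 2·ρ3
  [ 1  -3/2  -3   9 ]
  [ 0     1   0  -3 ]
  [ 0     0   1  -2 ]
  [ 0     0   0   0 ]
ρ1 := ρ1 + 3·ρ3
  [ 1  -3/2  0   3 ]
  [ 0     1  0  -3 ]
  [ 0     0  1  -2 ]
  [ 0     0  0   0 ]
ρ1 := ρ1 + 3/2·ρ2
  [ 1  0  0  -3/2 ]
  [ 0  1  0    -3 ]
  [ 0  0  1    -2 ]
  [ 0  0  0     0 ]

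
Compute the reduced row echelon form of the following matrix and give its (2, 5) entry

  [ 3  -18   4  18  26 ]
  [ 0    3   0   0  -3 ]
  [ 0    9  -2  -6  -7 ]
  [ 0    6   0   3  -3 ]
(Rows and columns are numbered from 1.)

-1

Multiply ρ1 by 1/3.
Multiply ρ2 by 1/3.
Subtract 9 times ρ2 from ρ3.
Subtract 6 times ρ2 from ρ4.
Multiply ρ3 by -1/2.
Multiply ρ4 by 1/3.
Subtract 3 times ρ4 from ρ3.
Subtract 6 times ρ4 from ρ1.
Subtract 4/3 times ρ3 from ρ1.
Add 6 times ρ2 to ρ1.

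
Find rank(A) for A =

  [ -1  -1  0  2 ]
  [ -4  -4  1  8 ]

rank = 2

Multiply r1 by -1.
  [  1   1  0  -2 ]
  [ -4  -4  1   8 ]
Add 4 times r1 to r2.
  [ 1  1  0  -2 ]
  [ 0  0  1   0 ]
The reduced form has 2 nonzero rows.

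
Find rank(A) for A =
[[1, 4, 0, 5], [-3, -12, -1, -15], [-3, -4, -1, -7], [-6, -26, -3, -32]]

rank = 3

R2 -> R2 + 3·R1
  [  1    4   0    5 ]
  [  0    0  -1    0 ]
  [ -3   -4  -1   -7 ]
  [ -6  -26  -3  -32 ]
R3 -> R3 + 3·R1
  [  1    4   0    5 ]
  [  0    0  -1    0 ]
  [  0    8  -1    8 ]
  [ -6  -26  -3  -32 ]
R4 -> R4 + 6·R1
  [ 1   4   0   5 ]
  [ 0   0  -1   0 ]
  [ 0   8  -1   8 ]
  [ 0  -2  -3  -2 ]
R2 ↔ R3
  [ 1   4   0   5 ]
  [ 0   8  -1   8 ]
  [ 0   0  -1   0 ]
  [ 0  -2  -3  -2 ]
R2 -> 1/8·R2
  [ 1   4     0   5 ]
  [ 0   1  -1/8   1 ]
  [ 0   0    -1   0 ]
  [ 0  -2    -3  -2 ]
R4 -> R4 + 2·R2
  [ 1  4      0  5 ]
  [ 0  1   -1/8  1 ]
  [ 0  0     -1  0 ]
  [ 0  0  -13/4  0 ]
R3 -> -1·R3
  [ 1  4      0  5 ]
  [ 0  1   -1/8  1 ]
  [ 0  0      1  0 ]
  [ 0  0  -13/4  0 ]
R4 -> R4 + 13/4·R3
  [ 1  4     0  5 ]
  [ 0  1  -1/8  1 ]
  [ 0  0     1  0 ]
  [ 0  0     0  0 ]
R2 -> R2 + 1/8·R3
  [ 1  4  0  5 ]
  [ 0  1  0  1 ]
  [ 0  0  1  0 ]
  [ 0  0  0  0 ]
R1 -> R1 − 4·R2
  [ 1  0  0  1 ]
  [ 0  1  0  1 ]
  [ 0  0  1  0 ]
  [ 0  0  0  0 ]
The reduced form has 3 nonzero rows.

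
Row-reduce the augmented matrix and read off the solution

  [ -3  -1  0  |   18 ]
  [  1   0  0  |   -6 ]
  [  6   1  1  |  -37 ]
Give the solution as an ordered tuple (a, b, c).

(-6, 0, -1)

Multiply R1 by -1/3.
  [ 1  1/3  0  |   -6 ]
  [ 1    0  0  |   -6 ]
  [ 6    1  1  |  -37 ]
Subtract R1 from R2.
  [ 1   1/3  0  |   -6 ]
  [ 0  -1/3  0  |    0 ]
  [ 6     1  1  |  -37 ]
Subtract 6 times R1 from R3.
  [ 1   1/3  0  |  -6 ]
  [ 0  -1/3  0  |   0 ]
  [ 0    -1  1  |  -1 ]
Multiply R2 by -3.
  [ 1  1/3  0  |  -6 ]
  [ 0    1  0  |   0 ]
  [ 0   -1  1  |  -1 ]
Add R2 to R3.
  [ 1  1/3  0  |  -6 ]
  [ 0    1  0  |   0 ]
  [ 0    0  1  |  -1 ]
Subtract 1/3 times R2 from R1.
  [ 1  0  0  |  -6 ]
  [ 0  1  0  |   0 ]
  [ 0  0  1  |  -1 ]
Reading off the last column: a = -6, b = 0, c = -1.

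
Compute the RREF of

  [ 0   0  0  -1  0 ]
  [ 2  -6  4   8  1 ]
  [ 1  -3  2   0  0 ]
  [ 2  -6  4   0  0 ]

[[1, -3, 2, 0, 0], [0, 0, 0, 1, 0], [0, 0, 0, 0, 1], [0, 0, 0, 0, 0]]

r1 <-> r2
  [ 2  -6  4   8  1 ]
  [ 0   0  0  -1  0 ]
  [ 1  -3  2   0  0 ]
  [ 2  -6  4   0  0 ]
r1 -> 1/2·r1
  [ 1  -3  2   4  1/2 ]
  [ 0   0  0  -1    0 ]
  [ 1  -3  2   0    0 ]
  [ 2  -6  4   0    0 ]
r3 -> r3 − r1
  [ 1  -3  2   4   1/2 ]
  [ 0   0  0  -1     0 ]
  [ 0   0  0  -4  -1/2 ]
  [ 2  -6  4   0     0 ]
r4 -> r4 − 2·r1
  [ 1  -3  2   4   1/2 ]
  [ 0   0  0  -1     0 ]
  [ 0   0  0  -4  -1/2 ]
  [ 0   0  0  -8    -1 ]
r2 -> -1·r2
  [ 1  -3  2   4   1/2 ]
  [ 0   0  0   1     0 ]
  [ 0   0  0  -4  -1/2 ]
  [ 0   0  0  -8    -1 ]
r3 -> r3 + 4·r2
  [ 1  -3  2   4   1/2 ]
  [ 0   0  0   1     0 ]
  [ 0   0  0   0  -1/2 ]
  [ 0   0  0  -8    -1 ]
r4 -> r4 + 8·r2
  [ 1  -3  2  4   1/2 ]
  [ 0   0  0  1     0 ]
  [ 0   0  0  0  -1/2 ]
  [ 0   0  0  0    -1 ]
r3 -> -2·r3
  [ 1  -3  2  4  1/2 ]
  [ 0   0  0  1    0 ]
  [ 0   0  0  0    1 ]
  [ 0   0  0  0   -1 ]
r4 -> r4 + r3
  [ 1  -3  2  4  1/2 ]
  [ 0   0  0  1    0 ]
  [ 0   0  0  0    1 ]
  [ 0   0  0  0    0 ]
r1 -> r1 − 1/2·r3
  [ 1  -3  2  4  0 ]
  [ 0   0  0  1  0 ]
  [ 0   0  0  0  1 ]
  [ 0   0  0  0  0 ]
r1 -> r1 − 4·r2
  [ 1  -3  2  0  0 ]
  [ 0   0  0  1  0 ]
  [ 0   0  0  0  1 ]
  [ 0   0  0  0  0 ]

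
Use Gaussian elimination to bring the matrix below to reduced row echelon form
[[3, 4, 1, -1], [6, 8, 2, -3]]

[[1, 4/3, 1/3, 0], [0, 0, 0, 1]]

r1 ← 1/3·r1
  [ 1  4/3  1/3  -1/3 ]
  [ 6    8    2    -3 ]
r2 ← r2 − 6·r1
  [ 1  4/3  1/3  -1/3 ]
  [ 0    0    0    -1 ]
r2 ← -1·r2
  [ 1  4/3  1/3  -1/3 ]
  [ 0    0    0     1 ]
r1 ← r1 + 1/3·r2
  [ 1  4/3  1/3  0 ]
  [ 0    0    0  1 ]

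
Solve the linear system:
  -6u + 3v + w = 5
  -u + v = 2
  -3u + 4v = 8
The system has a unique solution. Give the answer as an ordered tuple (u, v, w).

Form the augmented matrix and row-reduce:
  [ -6  3  1  |  5 ]
  [ -1  1  0  |  2 ]
  [ -3  4  0  |  8 ]
Multiply ρ1 by -1/6.
  [  1  -1/2  -1/6  |  -5/6 ]
  [ -1     1     0  |     2 ]
  [ -3     4     0  |     8 ]
Add ρ1 to ρ2.
  [  1  -1/2  -1/6  |  -5/6 ]
  [  0   1/2  -1/6  |   7/6 ]
  [ -3     4     0  |     8 ]
Add 3 times ρ1 to ρ3.
  [ 1  -1/2  -1/6  |  -5/6 ]
  [ 0   1/2  -1/6  |   7/6 ]
  [ 0   5/2  -1/2  |  11/2 ]
Multiply ρ2 by 2.
  [ 1  -1/2  -1/6  |  -5/6 ]
  [ 0     1  -1/3  |   7/3 ]
  [ 0   5/2  -1/2  |  11/2 ]
Subtract 5/2 times ρ2 from ρ3.
  [ 1  -1/2  -1/6  |  -5/6 ]
  [ 0     1  -1/3  |   7/3 ]
  [ 0     0   1/3  |  -1/3 ]
Multiply ρ3 by 3.
  [ 1  -1/2  -1/6  |  -5/6 ]
  [ 0     1  -1/3  |   7/3 ]
  [ 0     0     1  |    -1 ]
Add 1/3 times ρ3 to ρ2.
  [ 1  -1/2  -1/6  |  -5/6 ]
  [ 0     1     0  |     2 ]
  [ 0     0     1  |    -1 ]
Add 1/6 times ρ3 to ρ1.
  [ 1  -1/2  0  |  -1 ]
  [ 0     1  0  |   2 ]
  [ 0     0  1  |  -1 ]
Add 1/2 times ρ2 to ρ1.
  [ 1  0  0  |   0 ]
  [ 0  1  0  |   2 ]
  [ 0  0  1  |  -1 ]
Reading off the last column: u = 0, v = 2, w = -1.

(0, 2, -1)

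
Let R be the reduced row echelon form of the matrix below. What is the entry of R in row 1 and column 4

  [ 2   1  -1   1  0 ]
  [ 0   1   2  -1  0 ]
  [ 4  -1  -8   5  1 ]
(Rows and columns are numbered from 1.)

Multiply r1 by 1/2.
  [ 1  1/2  -1/2  1/2  0 ]
  [ 0    1     2   -1  0 ]
  [ 4   -1    -8    5  1 ]
Subtract 4 times r1 from r3.
  [ 1  1/2  -1/2  1/2  0 ]
  [ 0    1     2   -1  0 ]
  [ 0   -3    -6    3  1 ]
Add 3 times r2 to r3.
  [ 1  1/2  -1/2  1/2  0 ]
  [ 0    1     2   -1  0 ]
  [ 0    0     0    0  1 ]
Subtract 1/2 times r2 from r1.
  [ 1  0  -3/2   1  0 ]
  [ 0  1     2  -1  0 ]
  [ 0  0     0   0  1 ]

1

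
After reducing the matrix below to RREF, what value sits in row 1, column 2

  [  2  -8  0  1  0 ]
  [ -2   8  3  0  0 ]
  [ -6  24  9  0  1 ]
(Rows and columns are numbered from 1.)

Multiply ρ1 by 1/2.
Add 2 times ρ1 to ρ2.
Add 6 times ρ1 to ρ3.
Multiply ρ2 by 1/3.
Subtract 9 times ρ2 from ρ3.

-4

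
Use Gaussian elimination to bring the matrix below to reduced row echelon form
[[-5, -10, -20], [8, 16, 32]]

R1 ← -1/5·R1
R2 ← R2 − 8·R1

[[1, 2, 4], [0, 0, 0]]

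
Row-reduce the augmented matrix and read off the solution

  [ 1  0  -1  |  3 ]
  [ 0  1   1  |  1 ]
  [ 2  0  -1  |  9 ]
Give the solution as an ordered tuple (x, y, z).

ρ3 -> ρ3 − 2·ρ1
  [ 1  0  -1  |  3 ]
  [ 0  1   1  |  1 ]
  [ 0  0   1  |  3 ]
ρ2 -> ρ2 − ρ3
  [ 1  0  -1  |   3 ]
  [ 0  1   0  |  -2 ]
  [ 0  0   1  |   3 ]
ρ1 -> ρ1 + ρ3
  [ 1  0  0  |   6 ]
  [ 0  1  0  |  -2 ]
  [ 0  0  1  |   3 ]
Reading off the last column: x = 6, y = -2, z = 3.

(6, -2, 3)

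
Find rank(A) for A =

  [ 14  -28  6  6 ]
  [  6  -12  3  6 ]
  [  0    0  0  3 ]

r1 -> 1/14·r1
  [ 1   -2  3/7  3/7 ]
  [ 6  -12    3    6 ]
  [ 0    0    0    3 ]
r2 -> r2 − 6·r1
  [ 1  -2  3/7   3/7 ]
  [ 0   0  3/7  24/7 ]
  [ 0   0    0     3 ]
r2 -> 7/3·r2
  [ 1  -2  3/7  3/7 ]
  [ 0   0    1    8 ]
  [ 0   0    0    3 ]
r3 -> 1/3·r3
  [ 1  -2  3/7  3/7 ]
  [ 0   0    1    8 ]
  [ 0   0    0    1 ]
r2 -> r2 − 8·r3
  [ 1  -2  3/7  3/7 ]
  [ 0   0    1    0 ]
  [ 0   0    0    1 ]
r1 -> r1 − 3/7·r3
  [ 1  -2  3/7  0 ]
  [ 0   0    1  0 ]
  [ 0   0    0  1 ]
r1 -> r1 − 3/7·r2
  [ 1  -2  0  0 ]
  [ 0   0  1  0 ]
  [ 0   0  0  1 ]
The reduced form has 3 nonzero rows.

rank = 3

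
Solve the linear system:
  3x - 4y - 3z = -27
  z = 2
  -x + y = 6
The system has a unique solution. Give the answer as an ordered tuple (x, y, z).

Form the augmented matrix and row-reduce:
  [  3  -4  -3  |  -27 ]
  [  0   0   1  |    2 ]
  [ -1   1   0  |    6 ]
r1 := 1/3·r1
  [  1  -4/3  -1  |  -9 ]
  [  0     0   1  |   2 ]
  [ -1     1   0  |   6 ]
r3 := r3 + r1
  [ 1  -4/3  -1  |  -9 ]
  [ 0     0   1  |   2 ]
  [ 0  -1/3  -1  |  -3 ]
r2 <-> r3
  [ 1  -4/3  -1  |  -9 ]
  [ 0  -1/3  -1  |  -3 ]
  [ 0     0   1  |   2 ]
r2 := -3·r2
  [ 1  -4/3  -1  |  -9 ]
  [ 0     1   3  |   9 ]
  [ 0     0   1  |   2 ]
r2 := r2 − 3·r3
  [ 1  -4/3  -1  |  -9 ]
  [ 0     1   0  |   3 ]
  [ 0     0   1  |   2 ]
r1 := r1 + r3
  [ 1  -4/3  0  |  -7 ]
  [ 0     1  0  |   3 ]
  [ 0     0  1  |   2 ]
r1 := r1 + 4/3·r2
  [ 1  0  0  |  -3 ]
  [ 0  1  0  |   3 ]
  [ 0  0  1  |   2 ]
Reading off the last column: x = -3, y = 3, z = 2.

(-3, 3, 2)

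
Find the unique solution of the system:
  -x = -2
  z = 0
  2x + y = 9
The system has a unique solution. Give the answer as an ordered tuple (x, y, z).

Form the augmented matrix and row-reduce:
  [ -1  0  0  |  -2 ]
  [  0  0  1  |   0 ]
  [  2  1  0  |   9 ]
ρ1 := -1·ρ1
ρ3 := ρ3 − 2·ρ1
ρ2 <-> ρ3
Reading off the last column: x = 2, y = 5, z = 0.

(2, 5, 0)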